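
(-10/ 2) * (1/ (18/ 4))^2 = -20/ 81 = -0.25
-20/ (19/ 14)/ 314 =-140/ 2983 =-0.05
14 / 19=0.74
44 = 44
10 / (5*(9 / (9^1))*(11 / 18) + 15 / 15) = 180 / 73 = 2.47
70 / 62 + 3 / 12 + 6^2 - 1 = 4511 / 124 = 36.38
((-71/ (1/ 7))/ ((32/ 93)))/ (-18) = 15407/ 192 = 80.24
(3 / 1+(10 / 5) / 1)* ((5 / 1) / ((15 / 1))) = 5 / 3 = 1.67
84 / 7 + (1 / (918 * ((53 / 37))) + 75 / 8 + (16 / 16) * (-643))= -120978023 / 194616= -621.62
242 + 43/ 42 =10207/ 42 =243.02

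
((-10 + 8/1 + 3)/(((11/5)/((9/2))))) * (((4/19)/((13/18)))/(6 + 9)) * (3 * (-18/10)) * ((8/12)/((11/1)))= -1944/149435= -0.01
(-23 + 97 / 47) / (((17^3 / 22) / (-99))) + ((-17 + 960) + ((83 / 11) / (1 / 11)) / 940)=4398252279 / 4618220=952.37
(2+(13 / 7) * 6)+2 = 106 / 7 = 15.14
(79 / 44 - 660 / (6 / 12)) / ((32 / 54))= -1566027 / 704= -2224.47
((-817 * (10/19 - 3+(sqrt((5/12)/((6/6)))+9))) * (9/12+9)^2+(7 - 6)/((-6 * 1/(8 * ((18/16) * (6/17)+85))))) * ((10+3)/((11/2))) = -1344529823/1122 - 5384847 * sqrt(15)/176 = -1316829.90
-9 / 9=-1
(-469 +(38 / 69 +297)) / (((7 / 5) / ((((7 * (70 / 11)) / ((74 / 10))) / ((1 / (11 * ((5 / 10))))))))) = -10351250 / 2553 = -4054.54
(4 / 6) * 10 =20 / 3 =6.67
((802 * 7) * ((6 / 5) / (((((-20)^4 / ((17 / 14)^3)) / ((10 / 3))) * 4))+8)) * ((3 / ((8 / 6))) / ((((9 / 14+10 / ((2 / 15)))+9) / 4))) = 4225326870339 / 884800000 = 4775.46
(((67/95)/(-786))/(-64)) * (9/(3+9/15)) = 67/1911552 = 0.00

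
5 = 5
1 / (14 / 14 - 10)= -0.11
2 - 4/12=1.67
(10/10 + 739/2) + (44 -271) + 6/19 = 5465/38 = 143.82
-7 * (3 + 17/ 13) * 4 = -120.62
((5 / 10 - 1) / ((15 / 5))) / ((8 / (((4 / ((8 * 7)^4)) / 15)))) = -1 / 1770209280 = -0.00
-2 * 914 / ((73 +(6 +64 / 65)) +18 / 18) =-29705 / 1316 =-22.57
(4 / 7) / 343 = 4 / 2401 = 0.00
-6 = -6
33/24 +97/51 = 3.28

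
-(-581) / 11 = 581 / 11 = 52.82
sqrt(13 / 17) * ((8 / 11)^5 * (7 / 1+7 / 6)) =802816 * sqrt(221) / 8213601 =1.45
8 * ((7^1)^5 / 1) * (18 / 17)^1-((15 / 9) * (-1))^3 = 65347741 / 459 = 142369.81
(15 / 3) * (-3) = -15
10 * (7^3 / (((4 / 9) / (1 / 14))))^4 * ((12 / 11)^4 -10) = -11883375068335785 / 14992384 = -792627447.93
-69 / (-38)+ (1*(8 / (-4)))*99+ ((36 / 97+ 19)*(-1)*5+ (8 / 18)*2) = -9691817 / 33174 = -292.15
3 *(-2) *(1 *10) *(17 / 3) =-340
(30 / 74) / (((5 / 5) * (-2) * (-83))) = 15 / 6142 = 0.00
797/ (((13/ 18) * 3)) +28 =5146/ 13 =395.85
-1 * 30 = -30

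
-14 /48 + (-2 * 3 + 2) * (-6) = 569 /24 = 23.71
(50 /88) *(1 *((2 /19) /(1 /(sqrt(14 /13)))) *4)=50 *sqrt(182) /2717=0.25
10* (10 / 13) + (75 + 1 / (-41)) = 44062 / 533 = 82.67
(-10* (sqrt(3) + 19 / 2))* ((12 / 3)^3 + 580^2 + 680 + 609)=-32086535 - 3377530* sqrt(3)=-37936588.56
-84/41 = -2.05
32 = 32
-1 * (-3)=3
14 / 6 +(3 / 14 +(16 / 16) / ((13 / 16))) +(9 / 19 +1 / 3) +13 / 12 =39205 / 6916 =5.67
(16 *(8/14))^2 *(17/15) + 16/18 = 210856/2205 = 95.63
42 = 42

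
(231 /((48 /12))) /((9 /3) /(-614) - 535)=-6447 /59726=-0.11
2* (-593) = -1186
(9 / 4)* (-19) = -171 / 4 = -42.75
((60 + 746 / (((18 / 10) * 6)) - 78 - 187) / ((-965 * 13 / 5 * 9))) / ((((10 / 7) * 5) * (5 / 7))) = 17983 / 15242175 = 0.00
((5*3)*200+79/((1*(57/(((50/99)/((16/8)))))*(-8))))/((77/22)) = 135430025/158004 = 857.13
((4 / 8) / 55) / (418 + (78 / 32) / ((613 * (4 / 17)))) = 19616 / 901980145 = 0.00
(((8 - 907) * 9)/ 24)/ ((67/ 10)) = -13485/ 268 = -50.32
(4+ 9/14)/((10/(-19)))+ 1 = -7.82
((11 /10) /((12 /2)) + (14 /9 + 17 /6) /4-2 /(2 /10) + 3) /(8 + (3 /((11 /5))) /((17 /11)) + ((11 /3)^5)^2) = -229654683 /17637805384640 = -0.00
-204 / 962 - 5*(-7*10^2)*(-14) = -23569102 / 481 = -49000.21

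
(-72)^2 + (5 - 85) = 5104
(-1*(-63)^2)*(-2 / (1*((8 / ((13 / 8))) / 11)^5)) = 237334725394767 / 536870912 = 442070.38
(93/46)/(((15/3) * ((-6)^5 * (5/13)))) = -403/2980800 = -0.00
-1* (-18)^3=5832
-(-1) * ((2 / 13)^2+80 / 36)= 3416 / 1521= 2.25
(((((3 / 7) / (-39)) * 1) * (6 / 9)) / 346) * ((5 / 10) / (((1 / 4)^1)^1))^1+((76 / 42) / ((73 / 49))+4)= 17978360 / 3447717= 5.21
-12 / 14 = -6 / 7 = -0.86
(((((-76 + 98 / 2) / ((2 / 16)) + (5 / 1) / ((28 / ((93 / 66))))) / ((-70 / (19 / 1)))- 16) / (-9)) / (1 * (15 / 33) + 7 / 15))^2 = 374217263289 / 14201012224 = 26.35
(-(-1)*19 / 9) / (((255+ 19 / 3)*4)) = 19 / 9408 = 0.00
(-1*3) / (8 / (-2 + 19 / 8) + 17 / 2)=-18 / 179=-0.10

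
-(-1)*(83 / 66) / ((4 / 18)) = 249 / 44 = 5.66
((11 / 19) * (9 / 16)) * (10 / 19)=495 / 2888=0.17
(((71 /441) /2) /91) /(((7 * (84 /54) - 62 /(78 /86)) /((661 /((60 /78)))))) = -610103 /46126640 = -0.01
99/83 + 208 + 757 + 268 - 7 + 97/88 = 8971467/7304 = 1228.30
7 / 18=0.39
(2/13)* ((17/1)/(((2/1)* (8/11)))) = 187/104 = 1.80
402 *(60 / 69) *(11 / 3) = 29480 / 23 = 1281.74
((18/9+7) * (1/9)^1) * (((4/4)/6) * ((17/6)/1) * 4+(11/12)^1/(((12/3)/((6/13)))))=1867/936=1.99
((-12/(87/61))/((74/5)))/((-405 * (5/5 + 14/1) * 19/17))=2074/24770205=0.00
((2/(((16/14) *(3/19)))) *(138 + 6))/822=266/137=1.94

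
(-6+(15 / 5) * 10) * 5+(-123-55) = -58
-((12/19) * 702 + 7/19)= -8431/19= -443.74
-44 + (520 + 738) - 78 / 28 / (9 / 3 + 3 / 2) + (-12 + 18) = 25607 / 21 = 1219.38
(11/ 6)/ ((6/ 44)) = 121/ 9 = 13.44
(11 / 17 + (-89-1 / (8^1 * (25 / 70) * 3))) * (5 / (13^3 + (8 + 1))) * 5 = -451195 / 450024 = -1.00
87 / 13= 6.69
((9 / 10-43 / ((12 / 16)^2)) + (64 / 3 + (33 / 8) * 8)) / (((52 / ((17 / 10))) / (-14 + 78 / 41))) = 1006043 / 119925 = 8.39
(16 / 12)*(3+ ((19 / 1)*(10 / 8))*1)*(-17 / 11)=-1819 / 33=-55.12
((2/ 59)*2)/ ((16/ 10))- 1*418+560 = 16761/ 118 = 142.04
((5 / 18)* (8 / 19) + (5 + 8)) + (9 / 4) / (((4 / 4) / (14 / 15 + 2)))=16858 / 855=19.72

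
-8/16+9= 17/2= 8.50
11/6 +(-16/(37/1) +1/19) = 6131/4218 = 1.45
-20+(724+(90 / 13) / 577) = 5280794 / 7501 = 704.01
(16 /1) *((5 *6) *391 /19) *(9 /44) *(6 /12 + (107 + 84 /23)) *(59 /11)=2769303060 /2299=1204568.53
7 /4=1.75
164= 164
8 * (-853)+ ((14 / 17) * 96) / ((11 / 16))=-1254584 / 187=-6709.01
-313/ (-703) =313/ 703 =0.45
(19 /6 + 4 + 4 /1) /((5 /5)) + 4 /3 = 12.50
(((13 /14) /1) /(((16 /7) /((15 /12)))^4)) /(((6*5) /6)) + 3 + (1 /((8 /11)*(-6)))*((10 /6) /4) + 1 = 1184140087 /301989888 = 3.92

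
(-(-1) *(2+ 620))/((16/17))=5287/8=660.88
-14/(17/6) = -84/17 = -4.94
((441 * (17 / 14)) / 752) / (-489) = -357 / 245152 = -0.00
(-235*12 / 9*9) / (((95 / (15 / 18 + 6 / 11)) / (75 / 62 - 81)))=21158319 / 6479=3265.68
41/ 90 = 0.46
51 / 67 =0.76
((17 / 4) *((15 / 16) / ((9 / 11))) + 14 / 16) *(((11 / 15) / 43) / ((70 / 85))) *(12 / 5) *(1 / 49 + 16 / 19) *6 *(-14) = -165627583 / 8006600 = -20.69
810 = 810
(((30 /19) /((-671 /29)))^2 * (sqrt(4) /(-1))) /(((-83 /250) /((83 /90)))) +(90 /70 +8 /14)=2142416013 /1137759007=1.88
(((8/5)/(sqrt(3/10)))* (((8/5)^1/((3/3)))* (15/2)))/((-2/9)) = -144* sqrt(30)/5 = -157.74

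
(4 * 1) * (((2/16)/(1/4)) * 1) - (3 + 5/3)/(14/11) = -5/3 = -1.67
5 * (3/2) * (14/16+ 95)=11505/16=719.06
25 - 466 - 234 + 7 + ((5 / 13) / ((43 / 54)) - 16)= -382086 / 559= -683.52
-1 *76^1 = -76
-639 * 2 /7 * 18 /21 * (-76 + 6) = 76680 /7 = 10954.29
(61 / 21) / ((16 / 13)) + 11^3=448009 / 336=1333.36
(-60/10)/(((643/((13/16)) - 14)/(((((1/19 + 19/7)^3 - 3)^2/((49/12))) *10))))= -8564248537840199880/1370424846690643093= -6.25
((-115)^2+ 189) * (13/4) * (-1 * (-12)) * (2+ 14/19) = 1431768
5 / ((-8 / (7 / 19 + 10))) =-6.48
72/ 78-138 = -1782/ 13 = -137.08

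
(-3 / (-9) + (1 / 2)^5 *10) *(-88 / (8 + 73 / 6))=-31 / 11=-2.82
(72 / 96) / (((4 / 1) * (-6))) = -1 / 32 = -0.03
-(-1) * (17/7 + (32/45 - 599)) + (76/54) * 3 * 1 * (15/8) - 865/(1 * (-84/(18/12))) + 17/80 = -82409/144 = -572.28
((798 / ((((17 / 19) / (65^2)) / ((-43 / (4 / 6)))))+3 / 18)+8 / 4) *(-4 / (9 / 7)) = 347074097006 / 459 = 756152716.79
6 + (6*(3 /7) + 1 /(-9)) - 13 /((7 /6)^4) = 31187 /21609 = 1.44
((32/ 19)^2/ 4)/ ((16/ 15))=240/ 361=0.66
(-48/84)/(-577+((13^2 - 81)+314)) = 4/1225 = 0.00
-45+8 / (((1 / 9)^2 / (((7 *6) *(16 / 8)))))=54387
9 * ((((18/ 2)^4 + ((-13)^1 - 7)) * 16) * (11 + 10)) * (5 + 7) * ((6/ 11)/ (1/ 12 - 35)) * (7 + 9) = -273438498816/ 4609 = -59327077.20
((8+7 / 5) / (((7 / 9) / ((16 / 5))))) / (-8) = -846 / 175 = -4.83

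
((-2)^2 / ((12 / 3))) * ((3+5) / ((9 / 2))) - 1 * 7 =-47 / 9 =-5.22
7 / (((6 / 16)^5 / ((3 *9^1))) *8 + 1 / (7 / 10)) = 4.89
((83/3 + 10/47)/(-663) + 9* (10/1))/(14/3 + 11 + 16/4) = 8409539/1838499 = 4.57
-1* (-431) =431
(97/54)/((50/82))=3977/1350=2.95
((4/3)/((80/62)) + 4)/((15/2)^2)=302/3375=0.09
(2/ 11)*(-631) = -114.73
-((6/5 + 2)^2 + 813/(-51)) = 2423/425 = 5.70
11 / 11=1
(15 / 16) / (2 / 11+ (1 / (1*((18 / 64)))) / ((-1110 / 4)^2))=457417125 / 88733728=5.15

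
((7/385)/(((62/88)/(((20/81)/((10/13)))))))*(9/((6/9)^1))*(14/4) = 182/465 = 0.39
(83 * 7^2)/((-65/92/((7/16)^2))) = -4583509/4160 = -1101.81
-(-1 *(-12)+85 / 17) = -17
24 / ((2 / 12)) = 144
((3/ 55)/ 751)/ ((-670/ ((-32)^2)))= -1536/ 13837175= -0.00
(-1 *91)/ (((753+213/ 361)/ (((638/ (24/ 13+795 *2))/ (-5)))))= 0.01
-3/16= -0.19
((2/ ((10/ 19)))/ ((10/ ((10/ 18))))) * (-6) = -19/ 15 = -1.27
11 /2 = 5.50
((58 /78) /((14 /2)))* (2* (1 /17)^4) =58 /22801233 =0.00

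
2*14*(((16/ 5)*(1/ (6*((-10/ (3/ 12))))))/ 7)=-4/ 75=-0.05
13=13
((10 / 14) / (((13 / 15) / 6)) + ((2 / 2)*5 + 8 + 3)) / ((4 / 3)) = 2859 / 182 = 15.71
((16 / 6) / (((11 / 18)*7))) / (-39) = -16 / 1001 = -0.02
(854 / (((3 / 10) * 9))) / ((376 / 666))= 78995 / 141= 560.25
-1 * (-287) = 287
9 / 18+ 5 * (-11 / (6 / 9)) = -82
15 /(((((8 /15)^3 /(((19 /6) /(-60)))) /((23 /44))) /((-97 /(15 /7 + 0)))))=22254225 /180224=123.48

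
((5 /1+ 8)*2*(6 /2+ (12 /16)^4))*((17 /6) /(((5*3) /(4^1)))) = 62543 /960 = 65.15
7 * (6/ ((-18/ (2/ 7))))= -2/ 3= -0.67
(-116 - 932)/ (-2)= 524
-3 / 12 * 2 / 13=-1 / 26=-0.04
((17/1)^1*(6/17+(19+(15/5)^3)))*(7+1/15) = 5568.53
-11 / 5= -2.20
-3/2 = -1.50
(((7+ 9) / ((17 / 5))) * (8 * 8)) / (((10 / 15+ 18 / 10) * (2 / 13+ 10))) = 83200 / 6919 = 12.02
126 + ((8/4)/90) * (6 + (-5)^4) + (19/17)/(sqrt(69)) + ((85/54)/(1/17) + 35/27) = 19 * sqrt(69)/1173 + 15127/90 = 168.21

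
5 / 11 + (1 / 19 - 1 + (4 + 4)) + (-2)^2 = 2405 / 209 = 11.51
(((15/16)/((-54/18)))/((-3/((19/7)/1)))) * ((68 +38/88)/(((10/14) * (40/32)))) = 57209/2640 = 21.67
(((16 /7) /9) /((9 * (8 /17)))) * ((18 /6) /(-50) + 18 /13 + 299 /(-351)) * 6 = 0.17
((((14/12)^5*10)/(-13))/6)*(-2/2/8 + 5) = -84035/62208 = -1.35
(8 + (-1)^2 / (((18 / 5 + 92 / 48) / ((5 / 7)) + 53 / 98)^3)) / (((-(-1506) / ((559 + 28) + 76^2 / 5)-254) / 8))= -124968540573901386856 / 494171547299372101571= -0.25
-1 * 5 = -5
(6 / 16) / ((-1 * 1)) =-3 / 8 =-0.38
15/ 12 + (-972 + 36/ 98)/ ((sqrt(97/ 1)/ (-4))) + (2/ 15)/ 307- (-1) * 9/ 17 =557341/ 313140 + 190440 * sqrt(97)/ 4753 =396.40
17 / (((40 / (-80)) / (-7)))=238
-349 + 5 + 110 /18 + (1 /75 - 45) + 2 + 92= -64997 /225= -288.88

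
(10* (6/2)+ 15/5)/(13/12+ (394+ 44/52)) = 468/5615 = 0.08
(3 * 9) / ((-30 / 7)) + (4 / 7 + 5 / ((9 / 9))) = -51 / 70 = -0.73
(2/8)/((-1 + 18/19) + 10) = 19/756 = 0.03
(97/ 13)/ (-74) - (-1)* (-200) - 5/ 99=-19062013/ 95238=-200.15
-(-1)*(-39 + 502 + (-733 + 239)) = -31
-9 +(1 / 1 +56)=48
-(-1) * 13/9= 1.44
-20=-20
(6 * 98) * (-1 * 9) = -5292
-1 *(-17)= 17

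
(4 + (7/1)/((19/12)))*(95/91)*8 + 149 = 19959/91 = 219.33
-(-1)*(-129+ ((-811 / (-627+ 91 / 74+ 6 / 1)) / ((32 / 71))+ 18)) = -108.10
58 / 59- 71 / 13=-3435 / 767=-4.48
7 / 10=0.70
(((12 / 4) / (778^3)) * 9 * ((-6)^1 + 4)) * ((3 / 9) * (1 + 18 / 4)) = -99 / 470910952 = -0.00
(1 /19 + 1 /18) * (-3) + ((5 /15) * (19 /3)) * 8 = 5665 /342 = 16.56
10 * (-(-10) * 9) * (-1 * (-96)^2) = -8294400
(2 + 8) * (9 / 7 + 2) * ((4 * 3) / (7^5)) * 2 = 5520 / 117649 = 0.05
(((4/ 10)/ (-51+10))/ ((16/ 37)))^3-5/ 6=-11027511959/ 13232832000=-0.83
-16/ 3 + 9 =11/ 3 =3.67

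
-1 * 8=-8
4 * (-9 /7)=-36 /7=-5.14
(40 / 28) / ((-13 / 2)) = -20 / 91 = -0.22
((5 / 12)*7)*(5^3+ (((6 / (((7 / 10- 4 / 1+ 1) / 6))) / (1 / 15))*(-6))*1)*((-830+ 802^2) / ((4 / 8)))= 396545499875 / 69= 5747036230.07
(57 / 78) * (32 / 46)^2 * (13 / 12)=608 / 1587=0.38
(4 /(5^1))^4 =256 /625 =0.41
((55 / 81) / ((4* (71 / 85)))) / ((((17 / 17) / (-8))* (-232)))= 4675 / 667116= 0.01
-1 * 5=-5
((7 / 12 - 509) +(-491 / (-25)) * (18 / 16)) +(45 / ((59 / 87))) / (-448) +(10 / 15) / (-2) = -486.80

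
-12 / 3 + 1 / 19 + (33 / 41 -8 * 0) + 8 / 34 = -38500 / 13243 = -2.91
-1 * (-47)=47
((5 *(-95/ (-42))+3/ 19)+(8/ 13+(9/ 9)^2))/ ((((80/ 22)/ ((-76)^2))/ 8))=226925512/ 1365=166245.80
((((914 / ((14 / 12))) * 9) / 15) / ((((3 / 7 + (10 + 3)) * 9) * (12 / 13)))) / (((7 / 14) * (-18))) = -5941 / 12690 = -0.47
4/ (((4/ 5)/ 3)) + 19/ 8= 139/ 8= 17.38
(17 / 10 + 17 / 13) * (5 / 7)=391 / 182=2.15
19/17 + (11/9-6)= -560/153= -3.66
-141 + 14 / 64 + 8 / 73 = -328609 / 2336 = -140.67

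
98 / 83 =1.18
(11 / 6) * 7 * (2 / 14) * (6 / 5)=11 / 5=2.20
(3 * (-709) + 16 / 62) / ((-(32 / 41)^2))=110826649 / 31744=3491.26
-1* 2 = -2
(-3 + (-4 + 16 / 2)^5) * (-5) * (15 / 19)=-76575 / 19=-4030.26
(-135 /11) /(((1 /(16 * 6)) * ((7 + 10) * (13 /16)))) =-207360 /2431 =-85.30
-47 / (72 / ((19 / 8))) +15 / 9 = 67 / 576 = 0.12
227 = 227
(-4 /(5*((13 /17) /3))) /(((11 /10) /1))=-408 /143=-2.85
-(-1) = 1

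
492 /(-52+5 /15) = -1476 /155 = -9.52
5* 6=30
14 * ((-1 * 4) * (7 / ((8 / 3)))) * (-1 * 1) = 147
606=606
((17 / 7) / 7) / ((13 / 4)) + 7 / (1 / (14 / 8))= 31485 / 2548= 12.36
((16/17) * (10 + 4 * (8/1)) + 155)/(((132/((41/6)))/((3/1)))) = 135587/4488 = 30.21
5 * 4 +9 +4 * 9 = 65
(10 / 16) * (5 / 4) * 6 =75 / 16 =4.69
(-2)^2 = 4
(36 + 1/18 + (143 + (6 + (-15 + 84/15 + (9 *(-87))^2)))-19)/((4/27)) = 165576327/40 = 4139408.18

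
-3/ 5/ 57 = -1/ 95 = -0.01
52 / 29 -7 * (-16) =3300 / 29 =113.79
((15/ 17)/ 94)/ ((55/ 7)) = 21/ 17578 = 0.00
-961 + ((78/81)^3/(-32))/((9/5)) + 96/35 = -23765717407/24800580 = -958.27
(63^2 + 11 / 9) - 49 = 3921.22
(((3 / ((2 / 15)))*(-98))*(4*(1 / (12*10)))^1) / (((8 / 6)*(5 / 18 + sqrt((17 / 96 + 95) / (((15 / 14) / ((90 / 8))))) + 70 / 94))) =645438780 / 11432148311 - 78907689*sqrt(63959) / 11432148311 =-1.69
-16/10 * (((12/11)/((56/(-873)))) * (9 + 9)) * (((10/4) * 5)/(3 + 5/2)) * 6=5657040/847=6678.91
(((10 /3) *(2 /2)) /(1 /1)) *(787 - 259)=1760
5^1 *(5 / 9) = 25 / 9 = 2.78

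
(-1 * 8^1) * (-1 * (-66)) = -528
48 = 48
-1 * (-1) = 1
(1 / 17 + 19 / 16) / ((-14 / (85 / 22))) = -1695 / 4928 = -0.34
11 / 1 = 11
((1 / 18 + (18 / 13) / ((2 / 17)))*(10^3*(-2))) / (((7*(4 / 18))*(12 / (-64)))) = 81084.25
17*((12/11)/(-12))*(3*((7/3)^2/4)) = -833/132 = -6.31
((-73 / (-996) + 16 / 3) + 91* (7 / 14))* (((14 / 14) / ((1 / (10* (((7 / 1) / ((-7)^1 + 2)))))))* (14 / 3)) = -3325.90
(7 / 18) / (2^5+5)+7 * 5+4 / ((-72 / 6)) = 23095 / 666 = 34.68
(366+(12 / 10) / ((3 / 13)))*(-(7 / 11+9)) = -196736 / 55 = -3577.02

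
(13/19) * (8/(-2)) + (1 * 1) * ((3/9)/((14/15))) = -633/266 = -2.38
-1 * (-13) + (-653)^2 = 426422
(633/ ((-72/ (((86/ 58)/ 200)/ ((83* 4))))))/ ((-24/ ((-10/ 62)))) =-9073/ 6876702720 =-0.00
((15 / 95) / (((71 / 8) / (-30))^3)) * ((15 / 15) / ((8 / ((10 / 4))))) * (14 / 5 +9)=-152928000 / 6800309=-22.49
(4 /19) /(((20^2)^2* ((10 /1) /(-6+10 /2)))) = -1 /7600000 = -0.00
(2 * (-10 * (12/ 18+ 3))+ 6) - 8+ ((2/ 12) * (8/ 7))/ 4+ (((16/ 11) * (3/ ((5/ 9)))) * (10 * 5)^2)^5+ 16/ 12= 9873884676095999999749887797/ 3382071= 2919478827054783888259.56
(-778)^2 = 605284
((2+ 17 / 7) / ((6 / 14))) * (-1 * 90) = -930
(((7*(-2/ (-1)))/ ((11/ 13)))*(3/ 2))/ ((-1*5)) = -273/ 55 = -4.96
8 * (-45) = -360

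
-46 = -46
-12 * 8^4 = -49152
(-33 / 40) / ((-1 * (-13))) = -33 / 520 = -0.06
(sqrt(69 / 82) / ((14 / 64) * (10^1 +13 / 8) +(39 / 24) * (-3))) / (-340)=32 * sqrt(5658) / 2080545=0.00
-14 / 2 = -7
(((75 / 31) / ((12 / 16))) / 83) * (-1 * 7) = -700 / 2573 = -0.27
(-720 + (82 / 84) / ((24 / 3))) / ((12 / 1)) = -241879 / 4032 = -59.99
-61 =-61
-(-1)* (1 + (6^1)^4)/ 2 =1297/ 2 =648.50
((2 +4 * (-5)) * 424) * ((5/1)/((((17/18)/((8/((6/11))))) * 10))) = -1007424/17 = -59260.24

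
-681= -681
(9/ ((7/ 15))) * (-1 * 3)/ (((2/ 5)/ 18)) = -18225/ 7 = -2603.57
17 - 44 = -27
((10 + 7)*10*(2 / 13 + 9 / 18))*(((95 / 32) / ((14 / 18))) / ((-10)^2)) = 4.24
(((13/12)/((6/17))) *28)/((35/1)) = 221/90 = 2.46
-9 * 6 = -54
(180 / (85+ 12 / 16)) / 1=720 / 343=2.10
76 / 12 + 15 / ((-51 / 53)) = -472 / 51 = -9.25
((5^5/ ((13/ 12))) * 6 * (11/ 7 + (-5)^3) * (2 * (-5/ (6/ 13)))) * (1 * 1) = 324000000/ 7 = 46285714.29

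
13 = 13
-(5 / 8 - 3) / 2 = 19 / 16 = 1.19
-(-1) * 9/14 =9/14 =0.64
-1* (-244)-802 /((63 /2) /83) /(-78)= 666074 /2457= 271.09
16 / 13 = 1.23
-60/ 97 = -0.62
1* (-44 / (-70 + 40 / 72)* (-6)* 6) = -14256 / 625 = -22.81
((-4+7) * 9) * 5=135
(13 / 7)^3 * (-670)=-1471990 / 343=-4291.52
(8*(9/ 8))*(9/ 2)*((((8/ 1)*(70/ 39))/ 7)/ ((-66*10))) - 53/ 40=-8299/ 5720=-1.45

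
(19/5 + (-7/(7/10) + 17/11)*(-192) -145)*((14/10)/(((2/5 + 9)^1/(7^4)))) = 1370005798/2585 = 529982.90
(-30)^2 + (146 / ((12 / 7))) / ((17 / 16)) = 49988 / 51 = 980.16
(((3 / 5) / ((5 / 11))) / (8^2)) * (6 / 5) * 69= 6831 / 4000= 1.71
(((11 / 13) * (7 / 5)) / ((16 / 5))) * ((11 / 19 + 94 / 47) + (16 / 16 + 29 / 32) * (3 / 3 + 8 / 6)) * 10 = 4934545 / 189696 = 26.01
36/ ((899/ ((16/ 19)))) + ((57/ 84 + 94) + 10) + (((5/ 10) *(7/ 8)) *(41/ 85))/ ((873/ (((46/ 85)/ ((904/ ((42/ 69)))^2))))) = 2968628078245883087521/ 28350330129747561600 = 104.71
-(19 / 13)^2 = -361 / 169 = -2.14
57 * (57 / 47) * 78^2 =19766916 / 47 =420572.68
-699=-699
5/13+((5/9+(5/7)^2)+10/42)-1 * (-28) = 170204/5733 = 29.69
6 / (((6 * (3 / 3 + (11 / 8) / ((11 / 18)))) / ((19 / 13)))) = 76 / 169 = 0.45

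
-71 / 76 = -0.93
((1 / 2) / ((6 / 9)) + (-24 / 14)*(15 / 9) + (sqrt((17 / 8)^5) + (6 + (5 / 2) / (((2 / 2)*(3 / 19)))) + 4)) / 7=289*sqrt(34) / 1792 + 1993 / 588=4.33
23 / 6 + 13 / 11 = 331 / 66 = 5.02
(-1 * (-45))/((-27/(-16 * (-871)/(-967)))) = 69680/2901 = 24.02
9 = 9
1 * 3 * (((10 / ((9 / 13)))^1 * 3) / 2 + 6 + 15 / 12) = 347 / 4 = 86.75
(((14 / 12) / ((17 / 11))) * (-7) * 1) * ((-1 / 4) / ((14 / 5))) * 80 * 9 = 339.71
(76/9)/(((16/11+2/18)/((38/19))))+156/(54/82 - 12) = -92/31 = -2.97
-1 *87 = -87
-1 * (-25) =25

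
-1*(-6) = 6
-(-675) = 675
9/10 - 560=-5591/10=-559.10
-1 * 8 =-8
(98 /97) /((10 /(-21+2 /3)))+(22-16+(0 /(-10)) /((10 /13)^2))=3.95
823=823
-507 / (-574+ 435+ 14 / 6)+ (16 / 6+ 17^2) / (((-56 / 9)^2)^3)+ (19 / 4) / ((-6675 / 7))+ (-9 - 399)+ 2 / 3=-162226004952660297 / 401924050124800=-403.62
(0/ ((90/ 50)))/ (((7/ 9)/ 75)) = 0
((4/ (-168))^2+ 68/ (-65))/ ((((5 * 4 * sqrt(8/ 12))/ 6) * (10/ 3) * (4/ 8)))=-119887 * sqrt(6)/ 1274000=-0.23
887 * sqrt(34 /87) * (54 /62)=7983 * sqrt(2958) /899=482.95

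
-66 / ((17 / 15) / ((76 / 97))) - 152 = -325888 / 1649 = -197.63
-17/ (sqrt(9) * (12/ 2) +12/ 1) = -17/ 30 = -0.57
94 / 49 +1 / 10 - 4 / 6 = 1987 / 1470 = 1.35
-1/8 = -0.12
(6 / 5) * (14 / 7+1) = 18 / 5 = 3.60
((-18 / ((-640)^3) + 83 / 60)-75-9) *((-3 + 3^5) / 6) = -32486195173 / 9830400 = -3304.67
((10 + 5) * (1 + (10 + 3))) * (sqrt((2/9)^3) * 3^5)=3780 * sqrt(2)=5345.73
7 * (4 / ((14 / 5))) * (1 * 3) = 30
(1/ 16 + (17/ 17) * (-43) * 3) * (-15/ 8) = 241.76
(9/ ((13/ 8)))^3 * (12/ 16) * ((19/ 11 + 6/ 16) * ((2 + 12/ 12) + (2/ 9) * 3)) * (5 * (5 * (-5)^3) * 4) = -26973000000/ 2197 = -12277196.18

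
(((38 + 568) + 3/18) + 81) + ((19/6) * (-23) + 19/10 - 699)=-2483/30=-82.77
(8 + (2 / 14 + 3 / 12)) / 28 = 235 / 784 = 0.30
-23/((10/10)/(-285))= 6555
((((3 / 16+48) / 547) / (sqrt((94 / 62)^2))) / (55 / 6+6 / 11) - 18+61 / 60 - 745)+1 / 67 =-761.96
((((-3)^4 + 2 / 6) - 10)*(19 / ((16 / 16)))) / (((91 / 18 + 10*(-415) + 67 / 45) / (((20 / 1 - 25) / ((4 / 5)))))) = 762375 / 372911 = 2.04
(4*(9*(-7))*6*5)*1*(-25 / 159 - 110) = 44137800 / 53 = 832788.68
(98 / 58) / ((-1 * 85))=-49 / 2465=-0.02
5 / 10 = 1 / 2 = 0.50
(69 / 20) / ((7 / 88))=43.37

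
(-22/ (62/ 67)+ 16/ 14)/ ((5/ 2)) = -9822/ 1085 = -9.05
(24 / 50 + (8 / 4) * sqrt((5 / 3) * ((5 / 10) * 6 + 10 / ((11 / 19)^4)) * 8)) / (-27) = -4 * sqrt(40413990) / 9801 - 4 / 225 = -2.61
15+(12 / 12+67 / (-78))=15.14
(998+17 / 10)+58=10577 / 10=1057.70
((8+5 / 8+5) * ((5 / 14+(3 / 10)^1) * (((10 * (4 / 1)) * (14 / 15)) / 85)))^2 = 25140196 / 1625625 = 15.46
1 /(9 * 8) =1 /72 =0.01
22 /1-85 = -63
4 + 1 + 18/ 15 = 31/ 5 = 6.20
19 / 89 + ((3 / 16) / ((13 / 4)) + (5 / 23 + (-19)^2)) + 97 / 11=433586247 / 1170884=370.31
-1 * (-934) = 934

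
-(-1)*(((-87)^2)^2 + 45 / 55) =630187380 / 11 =57289761.82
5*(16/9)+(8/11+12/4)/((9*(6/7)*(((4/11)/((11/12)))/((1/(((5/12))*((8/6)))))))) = 1773/160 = 11.08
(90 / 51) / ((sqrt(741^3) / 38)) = 20 *sqrt(741) / 163761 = 0.00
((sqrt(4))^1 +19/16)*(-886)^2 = 10008699/4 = 2502174.75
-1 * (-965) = 965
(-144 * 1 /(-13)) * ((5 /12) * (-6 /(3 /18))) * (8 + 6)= -30240 /13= -2326.15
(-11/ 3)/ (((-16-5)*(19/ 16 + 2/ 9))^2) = -8448/ 2019241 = -0.00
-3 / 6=-1 / 2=-0.50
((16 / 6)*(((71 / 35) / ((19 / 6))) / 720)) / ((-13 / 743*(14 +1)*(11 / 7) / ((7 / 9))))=-369271 / 82528875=-0.00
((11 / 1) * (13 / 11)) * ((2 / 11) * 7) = 182 / 11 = 16.55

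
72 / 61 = 1.18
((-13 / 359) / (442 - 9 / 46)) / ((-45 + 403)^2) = -299 / 467539516474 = -0.00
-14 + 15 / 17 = -223 / 17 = -13.12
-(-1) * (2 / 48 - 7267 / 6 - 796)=-16057 / 8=-2007.12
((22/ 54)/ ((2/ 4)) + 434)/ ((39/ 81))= 11740/ 13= 903.08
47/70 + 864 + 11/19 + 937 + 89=2515363/1330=1891.25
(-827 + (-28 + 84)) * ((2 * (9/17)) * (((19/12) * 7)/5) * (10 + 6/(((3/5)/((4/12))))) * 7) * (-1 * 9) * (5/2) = 64602090/17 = 3800122.94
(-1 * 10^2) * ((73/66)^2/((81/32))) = -4263200/88209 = -48.33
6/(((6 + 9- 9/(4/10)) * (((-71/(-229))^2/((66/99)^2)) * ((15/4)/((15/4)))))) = -839056/226845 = -3.70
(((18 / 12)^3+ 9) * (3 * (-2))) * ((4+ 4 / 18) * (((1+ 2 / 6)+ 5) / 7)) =-3971 / 14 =-283.64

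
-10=-10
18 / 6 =3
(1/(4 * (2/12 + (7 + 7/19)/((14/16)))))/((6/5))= 95/3916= 0.02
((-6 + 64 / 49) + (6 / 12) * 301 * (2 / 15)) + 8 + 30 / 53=932537 / 38955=23.94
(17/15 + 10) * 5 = 167/3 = 55.67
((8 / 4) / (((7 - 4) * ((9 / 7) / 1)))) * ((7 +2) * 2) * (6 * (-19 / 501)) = -1064 / 501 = -2.12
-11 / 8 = -1.38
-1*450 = -450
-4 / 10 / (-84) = 1 / 210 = 0.00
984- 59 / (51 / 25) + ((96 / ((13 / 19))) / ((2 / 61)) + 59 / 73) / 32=1686351965 / 1548768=1088.83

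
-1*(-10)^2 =-100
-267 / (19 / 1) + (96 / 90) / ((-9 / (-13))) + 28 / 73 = -2270969 / 187245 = -12.13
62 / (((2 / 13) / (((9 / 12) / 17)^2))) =3627 / 4624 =0.78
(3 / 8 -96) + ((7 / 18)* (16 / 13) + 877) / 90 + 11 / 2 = -677081 / 8424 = -80.38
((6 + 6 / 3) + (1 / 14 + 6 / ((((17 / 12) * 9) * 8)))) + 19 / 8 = 10.51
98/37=2.65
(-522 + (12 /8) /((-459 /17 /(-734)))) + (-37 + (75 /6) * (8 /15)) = -4604 /9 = -511.56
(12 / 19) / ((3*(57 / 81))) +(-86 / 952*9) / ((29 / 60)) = -1722897 / 1245811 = -1.38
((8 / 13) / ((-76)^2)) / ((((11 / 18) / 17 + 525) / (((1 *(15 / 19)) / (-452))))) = -2295 / 6475198042924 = -0.00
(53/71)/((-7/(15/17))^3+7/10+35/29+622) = 10374750/1731729263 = 0.01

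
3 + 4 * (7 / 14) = 5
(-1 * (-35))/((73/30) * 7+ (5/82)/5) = 21525/10483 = 2.05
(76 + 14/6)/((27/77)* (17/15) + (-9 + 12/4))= -90475/6471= -13.98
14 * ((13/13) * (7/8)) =49/4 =12.25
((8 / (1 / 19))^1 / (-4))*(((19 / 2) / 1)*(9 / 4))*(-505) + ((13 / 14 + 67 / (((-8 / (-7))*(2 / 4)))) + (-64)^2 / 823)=2363792485 / 5761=410309.41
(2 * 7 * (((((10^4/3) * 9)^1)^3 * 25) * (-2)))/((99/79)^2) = -4368700000000000000/363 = -12034986225895316.80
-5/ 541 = -0.01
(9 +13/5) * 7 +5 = 431/5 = 86.20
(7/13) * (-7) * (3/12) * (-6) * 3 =441/26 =16.96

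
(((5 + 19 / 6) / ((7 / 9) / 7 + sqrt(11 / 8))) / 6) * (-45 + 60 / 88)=47775 / 9713 - 429975 * sqrt(22) / 38852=-46.99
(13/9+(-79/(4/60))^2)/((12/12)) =12638038/9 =1404226.44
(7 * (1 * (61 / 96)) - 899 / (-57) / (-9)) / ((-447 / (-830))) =18363335 / 3668976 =5.01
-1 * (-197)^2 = -38809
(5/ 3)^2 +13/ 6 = 89/ 18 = 4.94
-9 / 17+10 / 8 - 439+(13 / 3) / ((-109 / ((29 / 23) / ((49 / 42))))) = -523064119 / 1193332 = -438.32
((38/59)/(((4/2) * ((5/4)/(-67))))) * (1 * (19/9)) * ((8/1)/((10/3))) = -87.46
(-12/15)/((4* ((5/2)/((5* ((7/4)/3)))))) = -7/30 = -0.23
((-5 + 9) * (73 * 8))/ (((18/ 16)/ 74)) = 1382912/ 9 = 153656.89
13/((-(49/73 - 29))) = 949/2068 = 0.46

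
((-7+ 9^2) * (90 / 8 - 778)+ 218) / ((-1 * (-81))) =-37681 / 54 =-697.80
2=2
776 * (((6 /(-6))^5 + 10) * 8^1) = 55872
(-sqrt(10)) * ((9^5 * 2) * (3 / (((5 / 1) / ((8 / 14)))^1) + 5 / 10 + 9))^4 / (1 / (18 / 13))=-7994366450215580551130538.00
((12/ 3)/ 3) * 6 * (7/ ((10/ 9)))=252/ 5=50.40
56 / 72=7 / 9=0.78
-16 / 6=-8 / 3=-2.67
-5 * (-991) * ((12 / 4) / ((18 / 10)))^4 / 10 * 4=1238750 / 81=15293.21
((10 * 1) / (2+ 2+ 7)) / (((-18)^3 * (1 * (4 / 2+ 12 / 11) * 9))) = -5 / 892296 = -0.00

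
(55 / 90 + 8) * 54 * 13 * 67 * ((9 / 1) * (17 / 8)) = 61967295 / 8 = 7745911.88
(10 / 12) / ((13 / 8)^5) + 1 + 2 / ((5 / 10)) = 5651315 / 1113879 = 5.07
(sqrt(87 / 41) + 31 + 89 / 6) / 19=sqrt(3567) / 779 + 275 / 114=2.49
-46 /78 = -23 /39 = -0.59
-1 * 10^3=-1000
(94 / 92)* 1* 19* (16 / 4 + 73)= 1494.80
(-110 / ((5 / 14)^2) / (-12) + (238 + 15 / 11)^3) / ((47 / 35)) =1916655908111 / 187671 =10212850.72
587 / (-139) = -587 / 139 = -4.22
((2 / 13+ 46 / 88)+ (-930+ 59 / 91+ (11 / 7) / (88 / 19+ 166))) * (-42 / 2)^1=18082472823 / 927212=19501.98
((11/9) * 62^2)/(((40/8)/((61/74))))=1289662/1665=774.57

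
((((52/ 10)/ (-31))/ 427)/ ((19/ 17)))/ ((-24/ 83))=18343/ 15090180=0.00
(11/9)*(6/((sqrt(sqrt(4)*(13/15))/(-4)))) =-44*sqrt(390)/39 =-22.28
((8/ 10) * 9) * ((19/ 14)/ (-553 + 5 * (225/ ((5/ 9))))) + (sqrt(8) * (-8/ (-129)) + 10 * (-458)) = -117980629/ 25760 + 16 * sqrt(2)/ 129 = -4579.82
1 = 1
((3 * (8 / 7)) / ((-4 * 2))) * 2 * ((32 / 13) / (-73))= 192 / 6643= 0.03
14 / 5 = 2.80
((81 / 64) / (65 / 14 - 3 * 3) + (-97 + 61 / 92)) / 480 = -867637 / 4310016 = -0.20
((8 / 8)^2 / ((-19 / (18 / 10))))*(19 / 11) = -9 / 55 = -0.16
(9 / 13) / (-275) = -9 / 3575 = -0.00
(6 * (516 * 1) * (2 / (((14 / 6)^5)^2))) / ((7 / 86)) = 31444301088 / 1977326743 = 15.90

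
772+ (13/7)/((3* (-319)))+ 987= 11783528/6699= 1759.00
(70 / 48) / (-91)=-5 / 312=-0.02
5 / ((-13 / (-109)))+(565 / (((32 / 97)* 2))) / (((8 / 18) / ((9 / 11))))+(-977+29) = 24540001 / 36608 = 670.35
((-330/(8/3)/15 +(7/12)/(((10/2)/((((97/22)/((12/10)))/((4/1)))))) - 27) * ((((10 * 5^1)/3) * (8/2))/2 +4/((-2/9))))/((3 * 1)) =-5121295/28512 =-179.62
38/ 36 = 19/ 18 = 1.06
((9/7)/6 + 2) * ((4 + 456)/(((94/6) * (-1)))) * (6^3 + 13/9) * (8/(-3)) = 111627280/2961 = 37699.18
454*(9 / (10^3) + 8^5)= 7438338043 / 500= 14876676.09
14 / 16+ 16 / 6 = 85 / 24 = 3.54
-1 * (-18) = 18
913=913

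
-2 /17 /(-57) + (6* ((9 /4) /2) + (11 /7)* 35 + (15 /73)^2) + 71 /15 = 6870707723 /103276020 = 66.53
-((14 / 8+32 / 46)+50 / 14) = -3875 / 644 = -6.02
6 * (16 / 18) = 16 / 3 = 5.33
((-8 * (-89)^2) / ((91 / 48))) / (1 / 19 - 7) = 4815968 / 1001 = 4811.16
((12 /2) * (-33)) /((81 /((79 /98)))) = -869 /441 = -1.97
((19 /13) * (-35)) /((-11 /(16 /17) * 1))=10640 /2431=4.38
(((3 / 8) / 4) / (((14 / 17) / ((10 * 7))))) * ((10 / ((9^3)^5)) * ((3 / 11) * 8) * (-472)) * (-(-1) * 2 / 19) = -200600 / 4781249623086849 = -0.00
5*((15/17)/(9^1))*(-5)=-125/51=-2.45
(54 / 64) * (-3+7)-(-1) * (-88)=-677 / 8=-84.62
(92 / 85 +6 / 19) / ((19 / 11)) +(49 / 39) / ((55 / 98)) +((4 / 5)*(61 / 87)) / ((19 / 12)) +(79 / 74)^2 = 9495166835381 / 2090474417460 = 4.54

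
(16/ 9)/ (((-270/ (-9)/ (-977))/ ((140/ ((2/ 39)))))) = -1422512/ 9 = -158056.89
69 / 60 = 23 / 20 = 1.15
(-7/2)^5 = -16807/32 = -525.22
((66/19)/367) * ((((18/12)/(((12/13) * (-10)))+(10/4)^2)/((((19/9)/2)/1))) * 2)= 144639/1324870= 0.11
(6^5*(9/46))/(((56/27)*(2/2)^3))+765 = 241263/161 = 1498.53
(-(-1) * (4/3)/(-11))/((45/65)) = -52/297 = -0.18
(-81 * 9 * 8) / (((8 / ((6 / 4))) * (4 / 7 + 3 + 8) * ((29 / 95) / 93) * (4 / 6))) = -5009445 / 116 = -43184.87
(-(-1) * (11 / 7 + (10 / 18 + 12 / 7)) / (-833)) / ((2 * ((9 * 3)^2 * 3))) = -121 / 114771573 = -0.00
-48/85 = -0.56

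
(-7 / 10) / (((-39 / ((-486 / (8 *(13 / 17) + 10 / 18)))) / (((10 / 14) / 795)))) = -4131 / 3517345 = -0.00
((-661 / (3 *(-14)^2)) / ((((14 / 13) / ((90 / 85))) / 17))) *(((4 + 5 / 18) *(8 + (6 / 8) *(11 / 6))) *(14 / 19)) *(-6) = 7089225 / 2128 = 3331.40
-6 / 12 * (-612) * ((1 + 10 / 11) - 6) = -13770 / 11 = -1251.82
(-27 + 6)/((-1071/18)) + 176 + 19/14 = 42295/238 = 177.71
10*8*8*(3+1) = 2560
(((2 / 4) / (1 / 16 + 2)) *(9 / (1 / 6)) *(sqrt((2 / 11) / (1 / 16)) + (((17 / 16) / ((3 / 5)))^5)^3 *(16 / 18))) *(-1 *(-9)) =5184 *sqrt(22) / 121 + 87354219101251702667236328125 / 157964234311580648472576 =553200.94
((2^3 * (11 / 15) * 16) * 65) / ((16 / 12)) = 4576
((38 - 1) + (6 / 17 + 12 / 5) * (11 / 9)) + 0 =3431 / 85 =40.36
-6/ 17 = -0.35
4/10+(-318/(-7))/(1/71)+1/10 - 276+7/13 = 536985/182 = 2950.47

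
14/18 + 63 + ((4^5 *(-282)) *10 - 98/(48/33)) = -207913219/72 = -2887683.60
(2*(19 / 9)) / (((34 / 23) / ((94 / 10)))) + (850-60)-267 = 420634 / 765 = 549.85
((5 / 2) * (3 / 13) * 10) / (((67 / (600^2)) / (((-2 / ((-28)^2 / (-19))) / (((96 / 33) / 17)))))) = 1498921875 / 170716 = 8780.21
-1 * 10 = -10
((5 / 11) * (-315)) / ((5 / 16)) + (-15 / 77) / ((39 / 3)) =-458.20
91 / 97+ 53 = 5232 / 97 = 53.94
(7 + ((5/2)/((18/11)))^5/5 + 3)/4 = 705318635/241864704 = 2.92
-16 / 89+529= 47065 / 89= 528.82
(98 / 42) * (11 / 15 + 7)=812 / 45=18.04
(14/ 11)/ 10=7/ 55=0.13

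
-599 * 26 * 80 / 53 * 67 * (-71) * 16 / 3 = 94829463040 / 159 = 596411717.23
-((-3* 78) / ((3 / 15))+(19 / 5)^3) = 139391 / 125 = 1115.13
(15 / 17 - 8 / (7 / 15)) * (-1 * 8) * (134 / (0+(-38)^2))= 518580 / 42959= 12.07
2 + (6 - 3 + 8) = 13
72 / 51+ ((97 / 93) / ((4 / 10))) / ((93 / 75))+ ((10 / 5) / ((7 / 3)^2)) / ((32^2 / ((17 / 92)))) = 397587421115 / 113122093056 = 3.51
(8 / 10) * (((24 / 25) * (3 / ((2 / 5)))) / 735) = 48 / 6125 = 0.01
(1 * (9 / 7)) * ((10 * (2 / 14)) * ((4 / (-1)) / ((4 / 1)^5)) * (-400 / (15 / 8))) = 75 / 49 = 1.53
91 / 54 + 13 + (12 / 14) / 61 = 338935 / 23058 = 14.70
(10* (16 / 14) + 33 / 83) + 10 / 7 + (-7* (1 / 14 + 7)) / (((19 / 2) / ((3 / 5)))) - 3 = 393453 / 55195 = 7.13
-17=-17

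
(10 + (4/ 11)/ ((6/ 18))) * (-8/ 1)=-976/ 11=-88.73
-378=-378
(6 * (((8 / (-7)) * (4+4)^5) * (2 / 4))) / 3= -262144 / 7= -37449.14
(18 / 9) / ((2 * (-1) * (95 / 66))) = -66 / 95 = -0.69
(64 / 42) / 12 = 8 / 63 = 0.13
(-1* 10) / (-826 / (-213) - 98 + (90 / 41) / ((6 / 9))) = 87330 / 793213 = 0.11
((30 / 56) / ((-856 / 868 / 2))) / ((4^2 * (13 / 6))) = -1395 / 44512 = -0.03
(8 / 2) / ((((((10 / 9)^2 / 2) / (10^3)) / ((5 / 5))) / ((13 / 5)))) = 16848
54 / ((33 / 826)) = 14868 / 11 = 1351.64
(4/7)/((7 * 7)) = 4/343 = 0.01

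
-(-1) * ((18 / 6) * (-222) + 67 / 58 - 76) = -42969 / 58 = -740.84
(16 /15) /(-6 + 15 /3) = -16 /15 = -1.07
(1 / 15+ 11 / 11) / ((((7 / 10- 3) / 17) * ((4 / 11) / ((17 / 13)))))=-25432 / 897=-28.35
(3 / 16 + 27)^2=189225 / 256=739.16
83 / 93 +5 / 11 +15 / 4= 20857 / 4092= 5.10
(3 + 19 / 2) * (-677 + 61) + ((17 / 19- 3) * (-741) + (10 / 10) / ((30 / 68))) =-92066 / 15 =-6137.73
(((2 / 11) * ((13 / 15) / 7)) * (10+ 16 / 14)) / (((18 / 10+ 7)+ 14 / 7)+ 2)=169 / 8624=0.02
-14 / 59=-0.24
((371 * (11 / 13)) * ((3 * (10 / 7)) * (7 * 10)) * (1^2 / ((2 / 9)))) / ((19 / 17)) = 93658950 / 247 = 379186.03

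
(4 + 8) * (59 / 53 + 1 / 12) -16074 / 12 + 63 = -133787 / 106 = -1262.14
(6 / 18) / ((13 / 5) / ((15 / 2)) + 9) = 25 / 701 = 0.04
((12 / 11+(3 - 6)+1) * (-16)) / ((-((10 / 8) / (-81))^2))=-3359232 / 55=-61076.95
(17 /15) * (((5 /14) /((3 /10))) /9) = 85 /567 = 0.15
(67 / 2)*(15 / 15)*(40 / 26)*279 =186930 / 13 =14379.23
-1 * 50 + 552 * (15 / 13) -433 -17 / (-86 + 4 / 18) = 1546761 / 10036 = 154.12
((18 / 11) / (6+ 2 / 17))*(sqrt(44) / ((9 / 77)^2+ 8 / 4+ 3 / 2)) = 82467*sqrt(11) / 541645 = 0.50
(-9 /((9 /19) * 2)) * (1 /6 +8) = -931 /12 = -77.58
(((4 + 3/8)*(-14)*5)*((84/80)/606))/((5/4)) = -343/808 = -0.42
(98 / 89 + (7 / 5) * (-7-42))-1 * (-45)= -10012 / 445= -22.50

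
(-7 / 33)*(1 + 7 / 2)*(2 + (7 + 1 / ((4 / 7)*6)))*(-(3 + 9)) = 4683 / 44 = 106.43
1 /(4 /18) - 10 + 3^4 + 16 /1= 91.50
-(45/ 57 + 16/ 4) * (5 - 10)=455/ 19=23.95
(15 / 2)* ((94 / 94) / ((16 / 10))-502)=-60165 / 16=-3760.31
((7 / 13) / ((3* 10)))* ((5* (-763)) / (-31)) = 2.21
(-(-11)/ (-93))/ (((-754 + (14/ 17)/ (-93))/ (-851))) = -159137/ 1192088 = -0.13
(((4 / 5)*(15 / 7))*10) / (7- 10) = -40 / 7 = -5.71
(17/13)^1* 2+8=138/13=10.62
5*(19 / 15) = 19 / 3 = 6.33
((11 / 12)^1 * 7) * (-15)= -385 / 4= -96.25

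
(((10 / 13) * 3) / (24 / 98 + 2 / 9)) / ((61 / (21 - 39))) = -119070 / 81679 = -1.46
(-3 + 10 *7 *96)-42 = 6675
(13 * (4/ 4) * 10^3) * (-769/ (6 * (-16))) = 1249625/ 12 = 104135.42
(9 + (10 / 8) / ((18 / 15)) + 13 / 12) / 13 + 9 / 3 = 401 / 104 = 3.86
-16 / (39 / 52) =-64 / 3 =-21.33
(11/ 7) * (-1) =-11/ 7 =-1.57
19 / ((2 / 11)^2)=2299 / 4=574.75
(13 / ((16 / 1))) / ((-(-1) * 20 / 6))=39 / 160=0.24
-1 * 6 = -6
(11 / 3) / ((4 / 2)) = 1.83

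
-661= -661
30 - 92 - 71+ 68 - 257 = -322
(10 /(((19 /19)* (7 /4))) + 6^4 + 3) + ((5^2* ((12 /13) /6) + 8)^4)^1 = 4197988205 /199927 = 20997.61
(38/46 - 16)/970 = -349/22310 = -0.02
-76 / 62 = -1.23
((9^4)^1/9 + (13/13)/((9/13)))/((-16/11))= -36157/72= -502.18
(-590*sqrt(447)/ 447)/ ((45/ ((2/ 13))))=-236*sqrt(447)/ 52299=-0.10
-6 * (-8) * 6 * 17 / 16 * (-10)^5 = -30600000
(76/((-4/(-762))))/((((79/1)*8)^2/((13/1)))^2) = 1223391/79769765888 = 0.00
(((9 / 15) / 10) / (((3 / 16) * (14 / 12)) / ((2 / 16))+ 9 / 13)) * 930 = 14508 / 635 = 22.85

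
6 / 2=3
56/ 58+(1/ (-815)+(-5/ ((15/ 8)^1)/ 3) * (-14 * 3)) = 2715493/ 70905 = 38.30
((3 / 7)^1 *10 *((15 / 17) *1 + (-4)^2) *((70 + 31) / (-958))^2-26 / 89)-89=-61436147583 / 694288466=-88.49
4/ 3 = 1.33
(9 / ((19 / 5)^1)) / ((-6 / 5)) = -1.97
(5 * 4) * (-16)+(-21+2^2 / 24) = -2045 / 6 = -340.83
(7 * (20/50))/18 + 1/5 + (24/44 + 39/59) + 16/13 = 1060327/379665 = 2.79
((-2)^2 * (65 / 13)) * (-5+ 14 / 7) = -60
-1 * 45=-45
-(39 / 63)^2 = -0.38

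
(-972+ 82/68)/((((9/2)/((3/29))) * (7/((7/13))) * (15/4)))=-10156/22185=-0.46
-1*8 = -8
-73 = -73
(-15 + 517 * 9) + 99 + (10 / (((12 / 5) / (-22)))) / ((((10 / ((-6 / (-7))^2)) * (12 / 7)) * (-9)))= 596917 / 126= 4737.44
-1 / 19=-0.05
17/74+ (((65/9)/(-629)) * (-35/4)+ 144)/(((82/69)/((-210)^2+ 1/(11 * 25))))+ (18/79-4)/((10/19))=5347351.00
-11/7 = -1.57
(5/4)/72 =5/288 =0.02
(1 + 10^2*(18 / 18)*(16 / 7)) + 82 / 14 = 1648 / 7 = 235.43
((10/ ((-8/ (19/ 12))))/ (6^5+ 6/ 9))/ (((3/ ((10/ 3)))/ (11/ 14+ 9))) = -13015/ 4703328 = -0.00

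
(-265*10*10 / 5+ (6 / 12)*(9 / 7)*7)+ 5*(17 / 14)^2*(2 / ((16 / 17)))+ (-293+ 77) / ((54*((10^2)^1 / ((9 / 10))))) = -1034854431 / 196000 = -5279.87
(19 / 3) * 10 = 190 / 3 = 63.33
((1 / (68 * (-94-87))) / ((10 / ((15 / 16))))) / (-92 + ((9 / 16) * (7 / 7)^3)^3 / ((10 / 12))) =240 / 2892050761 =0.00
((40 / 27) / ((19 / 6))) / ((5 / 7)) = 112 / 171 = 0.65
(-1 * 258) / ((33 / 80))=-6880 / 11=-625.45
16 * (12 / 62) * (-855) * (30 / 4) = -615600 / 31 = -19858.06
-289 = -289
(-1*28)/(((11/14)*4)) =-98/11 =-8.91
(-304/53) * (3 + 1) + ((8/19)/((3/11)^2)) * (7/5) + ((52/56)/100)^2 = -266774852353/17763480000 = -15.02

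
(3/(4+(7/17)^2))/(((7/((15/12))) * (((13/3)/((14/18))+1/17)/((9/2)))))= 132651/1291760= 0.10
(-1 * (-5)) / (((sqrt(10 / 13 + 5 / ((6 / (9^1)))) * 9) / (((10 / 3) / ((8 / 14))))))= 35 * sqrt(5590) / 2322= 1.13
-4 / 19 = -0.21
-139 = -139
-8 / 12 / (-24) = 1 / 36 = 0.03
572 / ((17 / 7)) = 4004 / 17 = 235.53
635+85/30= 3827/6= 637.83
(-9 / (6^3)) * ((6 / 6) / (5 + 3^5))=-1 / 5952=-0.00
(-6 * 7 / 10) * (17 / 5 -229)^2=-26720064 / 125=-213760.51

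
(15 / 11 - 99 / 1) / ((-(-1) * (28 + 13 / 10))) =-10740 / 3223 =-3.33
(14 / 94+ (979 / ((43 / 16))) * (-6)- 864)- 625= -7426216 / 2021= -3674.53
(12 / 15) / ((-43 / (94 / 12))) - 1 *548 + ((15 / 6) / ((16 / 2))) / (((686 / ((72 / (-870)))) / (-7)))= -4019199937 / 7332360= -548.15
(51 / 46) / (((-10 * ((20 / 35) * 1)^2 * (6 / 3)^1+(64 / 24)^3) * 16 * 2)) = 67473 / 24211456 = 0.00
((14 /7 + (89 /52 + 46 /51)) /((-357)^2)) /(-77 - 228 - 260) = -2447 /38193406524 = -0.00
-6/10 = -3/5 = -0.60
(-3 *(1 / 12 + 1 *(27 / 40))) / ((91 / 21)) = -21 / 40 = -0.52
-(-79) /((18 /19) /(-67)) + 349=-5238.06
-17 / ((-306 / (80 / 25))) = 8 / 45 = 0.18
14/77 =2/11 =0.18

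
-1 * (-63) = 63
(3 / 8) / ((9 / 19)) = 19 / 24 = 0.79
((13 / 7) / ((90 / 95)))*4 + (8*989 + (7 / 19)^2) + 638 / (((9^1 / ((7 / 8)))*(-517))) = 33862805975 / 4275684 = 7919.86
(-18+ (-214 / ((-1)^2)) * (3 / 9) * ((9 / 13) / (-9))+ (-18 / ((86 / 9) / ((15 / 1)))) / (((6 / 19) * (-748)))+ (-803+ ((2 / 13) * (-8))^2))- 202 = -33132159043 / 32614296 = -1015.88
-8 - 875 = -883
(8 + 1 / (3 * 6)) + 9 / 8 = 661 / 72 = 9.18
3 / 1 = 3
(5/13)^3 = 125/2197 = 0.06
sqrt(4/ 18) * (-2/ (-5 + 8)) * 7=-14 * sqrt(2)/ 9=-2.20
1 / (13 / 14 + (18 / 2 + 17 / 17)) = 14 / 153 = 0.09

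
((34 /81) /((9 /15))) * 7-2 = 704 /243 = 2.90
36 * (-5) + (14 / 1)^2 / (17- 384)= -180.53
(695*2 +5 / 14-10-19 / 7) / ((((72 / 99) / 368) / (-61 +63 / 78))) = -7636591215 / 182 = -41959292.39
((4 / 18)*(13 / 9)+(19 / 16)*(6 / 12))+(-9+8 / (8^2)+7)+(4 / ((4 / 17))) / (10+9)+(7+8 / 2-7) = 193765 / 49248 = 3.93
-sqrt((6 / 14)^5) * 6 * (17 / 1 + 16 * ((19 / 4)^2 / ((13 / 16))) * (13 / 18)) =-18246 * sqrt(21) / 343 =-243.77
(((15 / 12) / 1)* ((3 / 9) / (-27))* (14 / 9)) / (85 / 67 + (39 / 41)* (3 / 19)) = -0.02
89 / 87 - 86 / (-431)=45841 / 37497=1.22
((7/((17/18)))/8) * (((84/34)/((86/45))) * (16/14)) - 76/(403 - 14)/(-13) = 86964022/62843339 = 1.38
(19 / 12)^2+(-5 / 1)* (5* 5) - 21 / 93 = -547817 / 4464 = -122.72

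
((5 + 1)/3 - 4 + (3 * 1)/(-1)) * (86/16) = -215/8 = -26.88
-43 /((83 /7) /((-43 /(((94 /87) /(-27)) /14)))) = -212821749 /3901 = -54555.69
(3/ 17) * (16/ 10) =24/ 85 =0.28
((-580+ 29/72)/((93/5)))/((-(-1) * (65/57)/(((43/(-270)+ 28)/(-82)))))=5960146613/642414240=9.28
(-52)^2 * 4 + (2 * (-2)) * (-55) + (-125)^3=-1942089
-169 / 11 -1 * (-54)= 425 / 11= 38.64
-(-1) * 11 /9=11 /9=1.22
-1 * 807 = -807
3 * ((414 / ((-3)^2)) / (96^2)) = 0.01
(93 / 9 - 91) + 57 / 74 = -17737 / 222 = -79.90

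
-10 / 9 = -1.11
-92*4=-368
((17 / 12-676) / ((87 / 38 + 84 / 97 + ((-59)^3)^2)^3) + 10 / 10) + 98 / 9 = 402148061874350362619823781509742268062095361 / 33825537914664983771760878818602026699969637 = 11.89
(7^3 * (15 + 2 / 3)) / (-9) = -16121 / 27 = -597.07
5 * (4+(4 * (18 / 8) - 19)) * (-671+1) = 20100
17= 17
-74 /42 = -1.76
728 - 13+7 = 722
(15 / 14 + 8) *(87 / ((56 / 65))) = 718185 / 784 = 916.05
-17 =-17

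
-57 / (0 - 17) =57 / 17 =3.35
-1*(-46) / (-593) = -46 / 593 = -0.08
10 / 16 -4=-27 / 8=-3.38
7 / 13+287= 3738 / 13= 287.54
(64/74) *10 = 320/37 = 8.65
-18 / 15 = -6 / 5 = -1.20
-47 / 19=-2.47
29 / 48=0.60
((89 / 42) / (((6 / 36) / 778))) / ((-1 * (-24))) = 34621 / 84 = 412.15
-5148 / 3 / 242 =-78 / 11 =-7.09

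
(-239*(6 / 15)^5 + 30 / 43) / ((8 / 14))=-3.06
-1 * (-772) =772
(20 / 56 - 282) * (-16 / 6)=15772 / 21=751.05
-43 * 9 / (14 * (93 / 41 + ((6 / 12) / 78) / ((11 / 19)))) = -13613886 / 1122569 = -12.13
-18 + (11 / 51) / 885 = -812419 / 45135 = -18.00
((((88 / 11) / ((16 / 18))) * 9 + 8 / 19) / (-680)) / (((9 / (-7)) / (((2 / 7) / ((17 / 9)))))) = 91 / 6460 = 0.01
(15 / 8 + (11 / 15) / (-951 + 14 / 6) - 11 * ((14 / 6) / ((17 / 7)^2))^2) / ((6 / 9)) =6528542329 / 28524091920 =0.23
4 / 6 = 2 / 3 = 0.67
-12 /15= -4 /5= -0.80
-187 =-187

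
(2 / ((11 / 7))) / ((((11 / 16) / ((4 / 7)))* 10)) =64 / 605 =0.11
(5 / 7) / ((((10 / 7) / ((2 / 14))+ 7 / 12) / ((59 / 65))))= 708 / 11557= 0.06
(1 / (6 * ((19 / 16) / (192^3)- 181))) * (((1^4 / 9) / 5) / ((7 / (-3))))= 6291456 / 717414727015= 0.00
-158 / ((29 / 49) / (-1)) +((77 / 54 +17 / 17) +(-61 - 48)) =251173 / 1566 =160.39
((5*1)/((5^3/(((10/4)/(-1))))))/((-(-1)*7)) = -1/70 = -0.01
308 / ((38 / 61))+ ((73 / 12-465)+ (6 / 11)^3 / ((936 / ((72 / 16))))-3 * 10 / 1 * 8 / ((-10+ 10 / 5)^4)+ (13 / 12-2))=8718296239 / 252485376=34.53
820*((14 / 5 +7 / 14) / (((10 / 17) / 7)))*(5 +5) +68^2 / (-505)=162612446 / 505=322004.84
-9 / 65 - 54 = -3519 / 65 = -54.14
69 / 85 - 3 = -186 / 85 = -2.19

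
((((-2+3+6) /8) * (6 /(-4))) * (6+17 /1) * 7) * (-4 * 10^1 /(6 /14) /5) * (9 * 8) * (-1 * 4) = -1136016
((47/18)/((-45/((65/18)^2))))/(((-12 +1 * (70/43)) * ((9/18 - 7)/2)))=-131365/5852412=-0.02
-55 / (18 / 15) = -275 / 6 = -45.83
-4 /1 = -4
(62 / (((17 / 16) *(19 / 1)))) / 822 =496 / 132753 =0.00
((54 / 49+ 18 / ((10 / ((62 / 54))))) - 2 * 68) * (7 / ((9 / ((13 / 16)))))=-1269203 / 15120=-83.94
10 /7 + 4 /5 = 78 /35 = 2.23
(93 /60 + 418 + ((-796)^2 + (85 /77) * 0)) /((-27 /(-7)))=88764977 /540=164379.59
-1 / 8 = -0.12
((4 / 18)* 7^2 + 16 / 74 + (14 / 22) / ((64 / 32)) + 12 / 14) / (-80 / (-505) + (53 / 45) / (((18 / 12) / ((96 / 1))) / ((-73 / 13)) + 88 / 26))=65323316123675 / 2695194387424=24.24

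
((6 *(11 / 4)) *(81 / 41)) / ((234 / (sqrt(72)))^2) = 297 / 6929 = 0.04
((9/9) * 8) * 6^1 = 48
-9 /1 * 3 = -27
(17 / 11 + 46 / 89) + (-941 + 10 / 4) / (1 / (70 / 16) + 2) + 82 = -51477073 / 152724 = -337.06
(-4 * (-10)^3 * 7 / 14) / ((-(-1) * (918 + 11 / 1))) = 2000 / 929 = 2.15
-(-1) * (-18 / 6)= -3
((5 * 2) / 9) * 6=20 / 3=6.67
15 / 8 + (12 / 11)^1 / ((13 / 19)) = 3969 / 1144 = 3.47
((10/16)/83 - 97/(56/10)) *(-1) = 80475/4648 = 17.31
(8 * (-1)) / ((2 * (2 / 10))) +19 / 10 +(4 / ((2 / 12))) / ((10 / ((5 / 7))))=-1147 / 70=-16.39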